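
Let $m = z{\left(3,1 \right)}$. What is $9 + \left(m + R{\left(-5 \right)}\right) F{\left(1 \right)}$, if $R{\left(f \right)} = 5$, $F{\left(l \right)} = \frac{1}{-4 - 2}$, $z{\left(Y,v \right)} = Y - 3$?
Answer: $\frac{49}{6} \approx 8.1667$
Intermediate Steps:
$z{\left(Y,v \right)} = -3 + Y$
$F{\left(l \right)} = - \frac{1}{6}$ ($F{\left(l \right)} = \frac{1}{-6} = - \frac{1}{6}$)
$m = 0$ ($m = -3 + 3 = 0$)
$9 + \left(m + R{\left(-5 \right)}\right) F{\left(1 \right)} = 9 + \left(0 + 5\right) \left(- \frac{1}{6}\right) = 9 + 5 \left(- \frac{1}{6}\right) = 9 - \frac{5}{6} = \frac{49}{6}$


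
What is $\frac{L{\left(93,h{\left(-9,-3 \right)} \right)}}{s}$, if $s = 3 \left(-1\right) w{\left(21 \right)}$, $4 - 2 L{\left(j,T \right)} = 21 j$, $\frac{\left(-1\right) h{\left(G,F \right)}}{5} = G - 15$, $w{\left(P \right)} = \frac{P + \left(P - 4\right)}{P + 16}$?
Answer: $\frac{72113}{228} \approx 316.29$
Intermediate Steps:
$w{\left(P \right)} = \frac{-4 + 2 P}{16 + P}$ ($w{\left(P \right)} = \frac{P + \left(-4 + P\right)}{16 + P} = \frac{-4 + 2 P}{16 + P}$)
$h{\left(G,F \right)} = 75 - 5 G$ ($h{\left(G,F \right)} = - 5 \left(G - 15\right) = - 5 \left(-15 + G\right) = 75 - 5 G$)
$L{\left(j,T \right)} = 2 - \frac{21 j}{2}$
$s = - \frac{114}{37}$ ($s = 3 \left(-1\right) \frac{2 \left(-2 + 21\right)}{16 + 21} = - 3 \cdot 2 \cdot \frac{1}{37} \cdot 19 = \left(-3\right) \frac{38}{37} = - \frac{114}{37} \approx -3.0811$)
$\frac{L{\left(93,h{\left(-9,-3 \right)} \right)}}{s} = \frac{2 - \frac{1953}{2}}{- \frac{114}{37}} = \left(2 - \frac{1953}{2}\right) \left(- \frac{37}{114}\right) = \left(- \frac{1949}{2}\right) \left(- \frac{37}{114}\right) = \frac{72113}{228}$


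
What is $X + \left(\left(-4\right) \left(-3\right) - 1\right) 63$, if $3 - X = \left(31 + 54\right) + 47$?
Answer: $564$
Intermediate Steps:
$X = -129$ ($X = 3 - \left(\left(31 + 54\right) + 47\right) = 3 - \left(85 + 47\right) = 3 - 132 = -129$)
$X + \left(\left(-4\right) \left(-3\right) - 1\right) 63 = -129 + \left(\left(-4\right) \left(-3\right) - 1\right) 63 = -129 + \left(12 - 1\right) 63 = -129 + 11 \cdot 63 = -129 + 693 = 564$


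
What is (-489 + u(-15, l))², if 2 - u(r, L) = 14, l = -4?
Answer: 251001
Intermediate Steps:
u(r, L) = -12 (u(r, L) = 2 - 1*14 = 2 - 14 = -12)
(-489 + u(-15, l))² = (-489 - 12)² = (-501)² = 251001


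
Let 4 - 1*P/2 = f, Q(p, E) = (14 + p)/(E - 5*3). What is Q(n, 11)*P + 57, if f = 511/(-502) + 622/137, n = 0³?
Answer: 3690105/68774 ≈ 53.656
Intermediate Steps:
n = 0
Q(p, E) = (14 + p)/(-15 + E) (Q(p, E) = (14 + p)/(E - 15) = (14 + p)/(-15 + E))
f = 242237/68774 (f = 511*(-1/502) + 622*(1/137) = -511/502 + 622/137 = 242237/68774 ≈ 3.5222)
P = 32859/34387 (P = 8 - 2*242237/68774 = 8 - 242237/34387 = 32859/34387 ≈ 0.95556)
Q(n, 11)*P + 57 = ((14 + 0)/(-15 + 11))*(32859/34387) + 57 = (14/(-4))*(32859/34387) + 57 = -¼*14*(32859/34387) + 57 = -7/2*32859/34387 + 57 = -230013/68774 + 57 = 3690105/68774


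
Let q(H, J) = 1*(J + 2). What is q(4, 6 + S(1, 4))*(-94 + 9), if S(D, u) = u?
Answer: -1020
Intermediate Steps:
q(H, J) = 2 + J (q(H, J) = 1*(2 + J) = 2 + J)
q(4, 6 + S(1, 4))*(-94 + 9) = (2 + (6 + 4))*(-94 + 9) = (2 + 10)*(-85) = 12*(-85) = -1020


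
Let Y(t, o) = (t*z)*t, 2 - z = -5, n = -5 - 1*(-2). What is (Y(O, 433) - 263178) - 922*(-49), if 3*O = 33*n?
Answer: -210377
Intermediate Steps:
n = -3 (n = -5 + 2 = -3)
O = -33 (O = (33*(-3))/3 = (1/3)*(-99) = -33)
z = 7 (z = 2 - 1*(-5) = 2 + 5 = 7)
Y(t, o) = 7*t**2 (Y(t, o) = (t*7)*t = (7*t)*t = 7*t**2)
(Y(O, 433) - 263178) - 922*(-49) = (7*(-33)**2 - 263178) - 922*(-49) = (7*1089 - 263178) + 45178 = (7623 - 263178) + 45178 = -255555 + 45178 = -210377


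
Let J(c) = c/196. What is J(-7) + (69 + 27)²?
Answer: 258047/28 ≈ 9216.0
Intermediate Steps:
J(c) = c/196 (J(c) = c*(1/196) = c/196)
J(-7) + (69 + 27)² = (1/196)*(-7) + (69 + 27)² = -1/28 + 96² = -1/28 + 9216 = 258047/28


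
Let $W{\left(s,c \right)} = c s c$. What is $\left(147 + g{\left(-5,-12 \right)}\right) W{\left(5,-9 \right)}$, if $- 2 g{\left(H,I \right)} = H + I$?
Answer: $\frac{125955}{2} \approx 62978.0$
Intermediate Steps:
$W{\left(s,c \right)} = s c^{2}$
$g{\left(H,I \right)} = - \frac{H}{2} - \frac{I}{2}$ ($g{\left(H,I \right)} = - \frac{H + I}{2} = - \frac{H}{2} - \frac{I}{2}$)
$\left(147 + g{\left(-5,-12 \right)}\right) W{\left(5,-9 \right)} = \left(147 - - \frac{17}{2}\right) 5 \left(-9\right)^{2} = \left(147 + \left(\frac{5}{2} + 6\right)\right) 5 \cdot 81 = \left(147 + \frac{17}{2}\right) 405 = \frac{311}{2} \cdot 405 = \frac{125955}{2}$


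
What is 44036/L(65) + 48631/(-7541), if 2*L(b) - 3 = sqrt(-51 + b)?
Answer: -1992696011/37705 + 88072*sqrt(14)/5 ≈ 13057.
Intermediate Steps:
L(b) = 3/2 + sqrt(-51 + b)/2
44036/L(65) + 48631/(-7541) = 44036/(3/2 + sqrt(-51 + 65)/2) + 48631/(-7541) = 44036/(3/2 + sqrt(14)/2) + 48631*(-1/7541) = 44036/(3/2 + sqrt(14)/2) - 48631/7541 = -48631/7541 + 44036/(3/2 + sqrt(14)/2)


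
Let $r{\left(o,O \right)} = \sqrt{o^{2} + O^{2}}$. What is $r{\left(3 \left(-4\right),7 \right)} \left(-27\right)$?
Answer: $- 27 \sqrt{193} \approx -375.1$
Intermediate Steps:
$r{\left(o,O \right)} = \sqrt{O^{2} + o^{2}}$
$r{\left(3 \left(-4\right),7 \right)} \left(-27\right) = \sqrt{7^{2} + \left(3 \left(-4\right)\right)^{2}} \left(-27\right) = \sqrt{49 + \left(-12\right)^{2}} \left(-27\right) = \sqrt{49 + 144} \left(-27\right) = \sqrt{193} \left(-27\right) = - 27 \sqrt{193}$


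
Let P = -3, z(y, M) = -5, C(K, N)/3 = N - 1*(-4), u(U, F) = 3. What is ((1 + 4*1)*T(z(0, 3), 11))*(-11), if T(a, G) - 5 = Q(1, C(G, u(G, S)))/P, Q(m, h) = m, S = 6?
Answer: -770/3 ≈ -256.67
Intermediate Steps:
C(K, N) = 12 + 3*N (C(K, N) = 3*(N - 1*(-4)) = 3*(N + 4) = 3*(4 + N) = 12 + 3*N)
T(a, G) = 14/3 (T(a, G) = 5 + 1/(-3) = 5 + 1*(-⅓) = 5 - ⅓ = 14/3)
((1 + 4*1)*T(z(0, 3), 11))*(-11) = ((1 + 4*1)*(14/3))*(-11) = ((1 + 4)*(14/3))*(-11) = (5*(14/3))*(-11) = (70/3)*(-11) = -770/3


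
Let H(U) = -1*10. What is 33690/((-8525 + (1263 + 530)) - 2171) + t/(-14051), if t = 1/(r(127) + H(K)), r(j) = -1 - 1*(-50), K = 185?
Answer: -18461758313/4878746067 ≈ -3.7841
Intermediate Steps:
r(j) = 49 (r(j) = -1 + 50 = 49)
H(U) = -10
t = 1/39 (t = 1/(49 - 10) = 1/39 ≈ 0.025641)
33690/((-8525 + (1263 + 530)) - 2171) + t/(-14051) = 33690/((-8525 + (1263 + 530)) - 2171) + (1/39)/(-14051) = 33690/((-8525 + 1793) - 2171) + (1/39)*(-1/14051) = 33690/(-6732 - 2171) - 1/547989 = 33690/(-8903) - 1/547989 = 33690*(-1/8903) - 1/547989 = -33690/8903 - 1/547989 = -18461758313/4878746067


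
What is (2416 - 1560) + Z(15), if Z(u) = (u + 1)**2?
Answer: 1112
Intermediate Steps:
Z(u) = (1 + u)**2
(2416 - 1560) + Z(15) = (2416 - 1560) + (1 + 15)**2 = 856 + 16**2 = 856 + 256 = 1112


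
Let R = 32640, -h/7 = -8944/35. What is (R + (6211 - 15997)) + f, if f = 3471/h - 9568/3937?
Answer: 61902297335/2708656 ≈ 22854.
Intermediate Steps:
h = 8944/5 (h = -(-62608)/35 = -7*(-8944/35) = 8944/5 ≈ 1788.8)
f = -1326889/2708656 (f = 3471/(8944/5) - 9568/3937 = 3471*(5/8944) - 9568*1/3937 = 1335/688 - 9568/3937 = -1326889/2708656 ≈ -0.48987)
(R + (6211 - 15997)) + f = (32640 + (6211 - 15997)) - 1326889/2708656 = (32640 - 9786) - 1326889/2708656 = 22854 - 1326889/2708656 = 61902297335/2708656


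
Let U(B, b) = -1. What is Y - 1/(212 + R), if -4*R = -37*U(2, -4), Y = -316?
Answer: -256280/811 ≈ -316.00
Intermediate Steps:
R = -37/4 (R = -(-37)*(-1)/4 = -¼*37 = -37/4 ≈ -9.2500)
Y - 1/(212 + R) = -316 - 1/(212 - 37/4) = -316 - 1/811/4 = -316 - 1*4/811 = -316 - 4/811 = -256280/811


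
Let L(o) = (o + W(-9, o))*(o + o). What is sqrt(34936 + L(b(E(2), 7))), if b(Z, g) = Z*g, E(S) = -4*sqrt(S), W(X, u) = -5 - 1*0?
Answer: 2*sqrt(9518 + 70*sqrt(2)) ≈ 196.13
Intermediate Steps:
W(X, u) = -5 (W(X, u) = -5 + 0 = -5)
L(o) = 2*o*(-5 + o) (L(o) = (o - 5)*(o + o) = (-5 + o)*(2*o) = 2*o*(-5 + o))
sqrt(34936 + L(b(E(2), 7))) = sqrt(34936 + 2*(-4*sqrt(2)*7)*(-5 - 4*sqrt(2)*7)) = sqrt(34936 + 2*(-28*sqrt(2))*(-5 - 28*sqrt(2))) = sqrt(34936 - 56*sqrt(2)*(-5 - 28*sqrt(2)))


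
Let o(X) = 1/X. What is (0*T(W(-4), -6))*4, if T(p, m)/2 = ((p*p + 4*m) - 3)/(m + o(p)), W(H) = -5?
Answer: 0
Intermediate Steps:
T(p, m) = 2*(-3 + p**2 + 4*m)/(m + 1/p) (T(p, m) = 2*(((p*p + 4*m) - 3)/(m + 1/p)) = 2*(((p**2 + 4*m) - 3)/(m + 1/p)) = 2*((-3 + p**2 + 4*m)/(m + 1/p)) = 2*(-3 + p**2 + 4*m)/(m + 1/p))
(0*T(W(-4), -6))*4 = (0*(2*(-5)*(-3 + (-5)**2 + 4*(-6))/(1 - 6*(-5))))*4 = (0*(2*(-5)*(-3 + 25 - 24)/(1 + 30)))*4 = (0*(2*(-5)*(-2)/31))*4 = (0*(2*(-5)*(1/31)*(-2)))*4 = (0*(20/31))*4 = 0*4 = 0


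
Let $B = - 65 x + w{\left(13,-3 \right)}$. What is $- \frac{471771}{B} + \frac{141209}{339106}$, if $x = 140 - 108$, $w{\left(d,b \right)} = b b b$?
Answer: $\frac{160277904089}{714496342} \approx 224.32$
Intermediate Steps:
$w{\left(d,b \right)} = b^{3}$ ($w{\left(d,b \right)} = b^{2} b = b^{3}$)
$x = 32$
$B = -2107$ ($B = \left(-65\right) 32 + \left(-3\right)^{3} = -2080 - 27 = -2107$)
$- \frac{471771}{B} + \frac{141209}{339106} = - \frac{471771}{-2107} + \frac{141209}{339106} = \left(-471771\right) \left(- \frac{1}{2107}\right) + 141209 \cdot \frac{1}{339106} = \frac{471771}{2107} + \frac{141209}{339106} = \frac{160277904089}{714496342}$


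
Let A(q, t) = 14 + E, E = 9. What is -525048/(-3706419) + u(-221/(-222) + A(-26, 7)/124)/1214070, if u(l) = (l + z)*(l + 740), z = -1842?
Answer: -55817847331456885003/56832441039332985312 ≈ -0.98215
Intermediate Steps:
A(q, t) = 23 (A(q, t) = 14 + 9 = 23)
u(l) = (-1842 + l)*(740 + l) (u(l) = (l - 1842)*(l + 740) = (-1842 + l)*(740 + l))
-525048/(-3706419) + u(-221/(-222) + A(-26, 7)/124)/1214070 = -525048/(-3706419) + (-1363080 + (-221/(-222) + 23/124)² - 1102*(-221/(-222) + 23/124))/1214070 = -525048*(-1/3706419) + (-1363080 + (-221*(-1/222) + 23*(1/124))² - 1102*(-221*(-1/222) + 23*(1/124)))*(1/1214070) = 175016/1235473 + (-1363080 + (221/222 + 23/124)² - 1102*(221/222 + 23/124))*(1/1214070) = 175016/1235473 + (-1363080 + (16255/13764)² - 1102*16255/13764)*(1/1214070) = 175016/1235473 + (-1363080 + 264225025/189447696 - 8956505/6882)*(1/1214070) = 175016/1235473 - 258478655908295/189447696*1/1214070 = 175016/1235473 - 51695731181659/46000552856544 = -55817847331456885003/56832441039332985312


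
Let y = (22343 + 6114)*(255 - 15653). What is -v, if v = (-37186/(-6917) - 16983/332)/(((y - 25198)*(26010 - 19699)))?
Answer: -105125659/6350858586957383056 ≈ -1.6553e-11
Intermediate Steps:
y = -438180886 (y = 28457*(-15398) = -438180886)
v = 105125659/6350858586957383056 (v = (-37186/(-6917) - 16983/332)/(((-438180886 - 25198)*(26010 - 19699))) = (-37186*(-1/6917) - 16983*1/332)/((-438206084*6311)) = (37186/6917 - 16983/332)/(-2765518596124) = -105125659/2296444*(-1/2765518596124) = 105125659/6350858586957383056 ≈ 1.6553e-11)
-v = -1*105125659/6350858586957383056 = -105125659/6350858586957383056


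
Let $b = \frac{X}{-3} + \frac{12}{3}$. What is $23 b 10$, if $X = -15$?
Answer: $2070$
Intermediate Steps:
$b = 9$ ($b = - \frac{15}{-3} + \frac{12}{3} = \left(-15\right) \left(- \frac{1}{3}\right) + 12 \cdot \frac{1}{3} = 5 + 4 = 9$)
$23 b 10 = 23 \cdot 9 \cdot 10 = 207 \cdot 10 = 2070$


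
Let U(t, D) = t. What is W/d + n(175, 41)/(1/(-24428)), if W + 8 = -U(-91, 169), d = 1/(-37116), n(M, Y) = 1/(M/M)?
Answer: -3105056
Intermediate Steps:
n(M, Y) = 1 (n(M, Y) = 1/1 = 1)
d = -1/37116 ≈ -2.6943e-5
W = 83 (W = -8 - 1*(-91) = -8 + 91 = 83)
W/d + n(175, 41)/(1/(-24428)) = 83/(-1/37116) + 1/1/(-24428) = 83*(-37116) + 1/(-1/24428) = -3080628 + 1*(-24428) = -3080628 - 24428 = -3105056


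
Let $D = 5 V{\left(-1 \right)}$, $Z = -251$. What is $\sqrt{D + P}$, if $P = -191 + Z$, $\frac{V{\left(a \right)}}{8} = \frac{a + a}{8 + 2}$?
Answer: $15 i \sqrt{2} \approx 21.213 i$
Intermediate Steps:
$V{\left(a \right)} = \frac{8 a}{5}$ ($V{\left(a \right)} = 8 \frac{a + a}{8 + 2} = 8 \frac{2 a}{10} = 8 \cdot 2 a \frac{1}{10} = 8 \frac{a}{5} = \frac{8 a}{5}$)
$P = -442$ ($P = -191 - 251 = -442$)
$D = -8$ ($D = 5 \cdot \frac{8}{5} \left(-1\right) = 5 \left(- \frac{8}{5}\right) = -8$)
$\sqrt{D + P} = \sqrt{-8 - 442} = \sqrt{-450} = 15 i \sqrt{2}$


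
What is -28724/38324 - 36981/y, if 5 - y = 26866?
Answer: 161426120/257355241 ≈ 0.62725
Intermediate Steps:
y = -26861 (y = 5 - 1*26866 = 5 - 26866 = -26861)
-28724/38324 - 36981/y = -28724/38324 - 36981/(-26861) = -28724*1/38324 - 36981*(-1/26861) = -7181/9581 + 36981/26861 = 161426120/257355241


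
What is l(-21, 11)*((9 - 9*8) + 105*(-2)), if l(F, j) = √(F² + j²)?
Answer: -273*√562 ≈ -6471.9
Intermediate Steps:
l(-21, 11)*((9 - 9*8) + 105*(-2)) = √((-21)² + 11²)*((9 - 9*8) + 105*(-2)) = √(441 + 121)*((9 - 72) - 210) = √562*(-63 - 210) = √562*(-273) = -273*√562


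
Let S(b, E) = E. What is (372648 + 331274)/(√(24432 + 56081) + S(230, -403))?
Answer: -141840283/40948 - 351961*√80513/40948 ≈ -5902.8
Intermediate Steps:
(372648 + 331274)/(√(24432 + 56081) + S(230, -403)) = (372648 + 331274)/(√(24432 + 56081) - 403) = 703922/(√80513 - 403) = 703922/(-403 + √80513)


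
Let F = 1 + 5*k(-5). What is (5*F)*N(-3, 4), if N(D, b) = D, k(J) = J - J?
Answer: -15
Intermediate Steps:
k(J) = 0
F = 1 (F = 1 + 5*0 = 1 + 0 = 1)
(5*F)*N(-3, 4) = (5*1)*(-3) = 5*(-3) = -15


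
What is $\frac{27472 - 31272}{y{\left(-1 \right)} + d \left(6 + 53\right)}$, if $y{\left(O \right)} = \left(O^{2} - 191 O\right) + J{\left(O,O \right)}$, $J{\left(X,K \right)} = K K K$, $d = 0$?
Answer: $- \frac{3800}{191} \approx -19.895$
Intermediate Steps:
$J{\left(X,K \right)} = K^{3}$ ($J{\left(X,K \right)} = K^{2} K = K^{3}$)
$y{\left(O \right)} = O^{2} + O^{3} - 191 O$ ($y{\left(O \right)} = \left(O^{2} - 191 O\right) + O^{3} = O^{2} + O^{3} - 191 O$)
$\frac{27472 - 31272}{y{\left(-1 \right)} + d \left(6 + 53\right)} = \frac{27472 - 31272}{- (-191 - 1 + \left(-1\right)^{2}) + 0 \left(6 + 53\right)} = - \frac{3800}{- (-191 - 1 + 1) + 0 \cdot 59} = - \frac{3800}{\left(-1\right) \left(-191\right) + 0} = - \frac{3800}{191 + 0} = - \frac{3800}{191}$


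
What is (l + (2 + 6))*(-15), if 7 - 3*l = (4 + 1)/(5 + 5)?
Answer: -305/2 ≈ -152.50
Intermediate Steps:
l = 13/6 (l = 7/3 - (4 + 1)/(3*(5 + 5)) = 7/3 - 5/(3*10) = 7/3 - ⅓*½ = 7/3 - ⅙ = 13/6 ≈ 2.1667)
(l + (2 + 6))*(-15) = (13/6 + (2 + 6))*(-15) = (13/6 + 8)*(-15) = (61/6)*(-15) = -305/2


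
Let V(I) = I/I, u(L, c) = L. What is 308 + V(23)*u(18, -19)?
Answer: 326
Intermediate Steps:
V(I) = 1
308 + V(23)*u(18, -19) = 308 + 1*18 = 308 + 18 = 326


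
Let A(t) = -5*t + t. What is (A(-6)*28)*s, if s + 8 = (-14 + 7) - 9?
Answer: -16128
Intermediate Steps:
s = -24 (s = -8 + ((-14 + 7) - 9) = -8 + (-7 - 9) = -8 - 16 = -24)
A(t) = -4*t
(A(-6)*28)*s = (-4*(-6)*28)*(-24) = (24*28)*(-24) = 672*(-24) = -16128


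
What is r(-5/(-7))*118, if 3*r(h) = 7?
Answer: 826/3 ≈ 275.33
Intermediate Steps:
r(h) = 7/3 (r(h) = (⅓)*7 = 7/3)
r(-5/(-7))*118 = (7/3)*118 = 826/3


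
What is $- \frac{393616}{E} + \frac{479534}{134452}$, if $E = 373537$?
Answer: $\frac{63100616663}{25111398362} \approx 2.5128$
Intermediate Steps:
$- \frac{393616}{E} + \frac{479534}{134452} = - \frac{393616}{373537} + \frac{479534}{134452} = \left(-393616\right) \frac{1}{373537} + 479534 \cdot \frac{1}{134452} = - \frac{393616}{373537} + \frac{239767}{67226} = \frac{63100616663}{25111398362}$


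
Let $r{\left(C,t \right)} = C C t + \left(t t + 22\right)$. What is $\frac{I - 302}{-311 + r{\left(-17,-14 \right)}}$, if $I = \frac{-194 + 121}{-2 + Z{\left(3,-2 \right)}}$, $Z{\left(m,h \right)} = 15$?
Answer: $\frac{3999}{53807} \approx 0.074321$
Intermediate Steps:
$I = - \frac{73}{13}$ ($I = \frac{-194 + 121}{-2 + 15} = - \frac{73}{13} \approx -5.6154$)
$r{\left(C,t \right)} = 22 + t^{2} + t C^{2}$ ($r{\left(C,t \right)} = C^{2} t + \left(t^{2} + 22\right) = t C^{2} + \left(22 + t^{2}\right) = 22 + t^{2} + t C^{2}$)
$\frac{I - 302}{-311 + r{\left(-17,-14 \right)}} = \frac{- \frac{73}{13} - 302}{-311 + \left(22 + \left(-14\right)^{2} - 14 \left(-17\right)^{2}\right)} = - \frac{3999}{13 \left(-311 + \left(22 + 196 - 4046\right)\right)} = - \frac{3999}{13 \left(-311 - 3828\right)} = - \frac{3999}{13 \left(-4139\right)} = \left(- \frac{3999}{13}\right) \left(- \frac{1}{4139}\right) = \frac{3999}{53807}$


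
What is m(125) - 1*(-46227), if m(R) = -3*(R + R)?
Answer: 45477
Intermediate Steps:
m(R) = -6*R
m(125) - 1*(-46227) = -6*125 - 1*(-46227) = -750 + 46227 = 45477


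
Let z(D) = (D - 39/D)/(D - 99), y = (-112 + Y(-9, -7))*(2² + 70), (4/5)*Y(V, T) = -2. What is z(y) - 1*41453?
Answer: -1505341323089/36315278 ≈ -41452.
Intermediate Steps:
Y(V, T) = -5/2 (Y(V, T) = (5/4)*(-2) = -5/2)
y = -8473 (y = (-112 - 5/2)*(2² + 70) = -229*(4 + 70)/2 = -229/2*74 = -8473)
z(D) = (D - 39/D)/(-99 + D)
z(y) - 1*41453 = (-39 + (-8473)²)/((-8473)*(-99 - 8473)) - 1*41453 = -1/8473*(-39 + 71791729)/(-8572) - 41453 = -1/8473*(-1/8572)*71791690 - 41453 = 35895845/36315278 - 41453 = -1505341323089/36315278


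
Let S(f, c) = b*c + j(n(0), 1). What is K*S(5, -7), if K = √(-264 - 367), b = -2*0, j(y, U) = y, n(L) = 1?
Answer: I*√631 ≈ 25.12*I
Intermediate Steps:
b = 0
S(f, c) = 1 (S(f, c) = 0*c + 1 = 0 + 1 = 1)
K = I*√631 (K = √(-631) = I*√631 ≈ 25.12*I)
K*S(5, -7) = (I*√631)*1 = I*√631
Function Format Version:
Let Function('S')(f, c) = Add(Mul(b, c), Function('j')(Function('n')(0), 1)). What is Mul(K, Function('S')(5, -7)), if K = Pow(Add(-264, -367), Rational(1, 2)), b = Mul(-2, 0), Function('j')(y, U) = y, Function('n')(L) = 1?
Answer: Mul(I, Pow(631, Rational(1, 2))) ≈ Mul(25.120, I)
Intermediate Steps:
b = 0
Function('S')(f, c) = 1 (Function('S')(f, c) = Add(Mul(0, c), 1) = Add(0, 1) = 1)
K = Mul(I, Pow(631, Rational(1, 2))) (K = Pow(-631, Rational(1, 2)) = Mul(I, Pow(631, Rational(1, 2))) ≈ Mul(25.120, I))
Mul(K, Function('S')(5, -7)) = Mul(Mul(I, Pow(631, Rational(1, 2))), 1) = Mul(I, Pow(631, Rational(1, 2)))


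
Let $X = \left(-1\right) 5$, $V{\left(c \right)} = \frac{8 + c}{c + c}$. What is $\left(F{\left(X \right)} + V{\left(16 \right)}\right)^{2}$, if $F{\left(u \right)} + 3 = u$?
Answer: $\frac{841}{16} \approx 52.563$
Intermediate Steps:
$V{\left(c \right)} = \frac{8 + c}{2 c}$
$X = -5$
$F{\left(u \right)} = -3 + u$
$\left(F{\left(X \right)} + V{\left(16 \right)}\right)^{2} = \left(\left(-3 - 5\right) + \frac{8 + 16}{2 \cdot 16}\right)^{2} = \left(-8 + \frac{1}{2} \cdot \frac{1}{16} \cdot 24\right)^{2} = \left(-8 + \frac{3}{4}\right)^{2} = \left(- \frac{29}{4}\right)^{2} = \frac{841}{16}$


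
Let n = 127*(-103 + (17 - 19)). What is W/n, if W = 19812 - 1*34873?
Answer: 15061/13335 ≈ 1.1294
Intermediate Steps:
W = -15061 (W = 19812 - 34873 = -15061)
n = -13335 (n = 127*(-103 - 2) = 127*(-105) = -13335)
W/n = -15061/(-13335) = -15061*(-1/13335) = 15061/13335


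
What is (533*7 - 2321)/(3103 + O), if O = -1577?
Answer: 705/763 ≈ 0.92398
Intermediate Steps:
(533*7 - 2321)/(3103 + O) = (533*7 - 2321)/(3103 - 1577) = (3731 - 2321)/1526 = 1410*(1/1526) = 705/763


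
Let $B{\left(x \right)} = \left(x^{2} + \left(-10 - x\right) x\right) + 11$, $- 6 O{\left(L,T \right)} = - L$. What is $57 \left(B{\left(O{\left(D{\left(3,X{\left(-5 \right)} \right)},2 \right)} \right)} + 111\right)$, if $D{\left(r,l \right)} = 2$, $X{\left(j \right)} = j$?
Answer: $6764$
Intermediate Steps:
$O{\left(L,T \right)} = \frac{L}{6}$ ($O{\left(L,T \right)} = - \frac{\left(-1\right) L}{6} = \frac{L}{6}$)
$B{\left(x \right)} = 11 + x^{2} + x \left(-10 - x\right)$ ($B{\left(x \right)} = \left(x^{2} + x \left(-10 - x\right)\right) + 11 = 11 + x^{2} + x \left(-10 - x\right)$)
$57 \left(B{\left(O{\left(D{\left(3,X{\left(-5 \right)} \right)},2 \right)} \right)} + 111\right) = 57 \left(\left(11 - 10 \cdot \frac{1}{6} \cdot 2\right) + 111\right) = 57 \left(\left(11 - \frac{10}{3}\right) + 111\right) = 57 \left(\frac{23}{3} + 111\right) = 57 \cdot \frac{356}{3} = 6764$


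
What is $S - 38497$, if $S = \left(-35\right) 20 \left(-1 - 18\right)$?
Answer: $-25197$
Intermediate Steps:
$S = 13300$ ($S = - 700 \left(-1 - 18\right) = \left(-700\right) \left(-19\right) = 13300$)
$S - 38497 = 13300 - 38497 = -25197$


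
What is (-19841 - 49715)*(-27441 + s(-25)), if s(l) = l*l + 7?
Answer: 1864726804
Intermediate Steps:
s(l) = 7 + l² (s(l) = l² + 7 = 7 + l²)
(-19841 - 49715)*(-27441 + s(-25)) = (-19841 - 49715)*(-27441 + (7 + (-25)²)) = -69556*(-27441 + (7 + 625)) = -69556*(-27441 + 632) = -69556*(-26809) = 1864726804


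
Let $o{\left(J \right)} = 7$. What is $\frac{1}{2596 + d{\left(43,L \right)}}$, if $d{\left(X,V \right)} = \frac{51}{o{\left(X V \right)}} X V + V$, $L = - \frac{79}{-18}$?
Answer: $\frac{63}{250448} \approx 0.00025155$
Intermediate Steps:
$L = \frac{79}{18}$ ($L = \left(-79\right) \left(- \frac{1}{18}\right) = \frac{79}{18} \approx 4.3889$)
$d{\left(X,V \right)} = V + \frac{51 V X}{7}$ ($d{\left(X,V \right)} = \frac{51}{7} X V + V = 51 \cdot \frac{1}{7} X V + V = \frac{51 X}{7} V + V = \frac{51 V X}{7} + V = V + \frac{51 V X}{7}$)
$\frac{1}{2596 + d{\left(43,L \right)}} = \frac{1}{2596 + \frac{1}{7} \cdot \frac{79}{18} \left(7 + 51 \cdot 43\right)} = \frac{1}{2596 + \frac{1}{7} \cdot \frac{79}{18} \left(7 + 2193\right)} = \frac{1}{2596 + \frac{1}{7} \cdot \frac{79}{18} \cdot 2200} = \frac{1}{2596 + \frac{86900}{63}} = \frac{1}{\frac{250448}{63}} = \frac{63}{250448}$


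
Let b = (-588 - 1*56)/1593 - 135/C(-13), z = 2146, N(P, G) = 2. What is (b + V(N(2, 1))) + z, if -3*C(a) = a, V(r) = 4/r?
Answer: 43829395/20709 ≈ 2116.4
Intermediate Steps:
C(a) = -a/3
b = -653537/20709 (b = (-588 - 1*56)/1593 - 135/((-1/3*(-13))) = (-588 - 56)*(1/1593) - 135/13/3 = -644*1/1593 - 135*3/13 = -644/1593 - 405/13 = -653537/20709 ≈ -31.558)
(b + V(N(2, 1))) + z = (-653537/20709 + 4/2) + 2146 = (-653537/20709 + 4*(1/2)) + 2146 = (-653537/20709 + 2) + 2146 = -612119/20709 + 2146 = 43829395/20709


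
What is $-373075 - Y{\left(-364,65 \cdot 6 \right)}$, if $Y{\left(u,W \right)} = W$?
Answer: $-373465$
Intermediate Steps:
$-373075 - Y{\left(-364,65 \cdot 6 \right)} = -373075 - 65 \cdot 6 = -373075 - 390 = -373465$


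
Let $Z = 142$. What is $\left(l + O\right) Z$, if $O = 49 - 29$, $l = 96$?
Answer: $16472$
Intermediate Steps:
$O = 20$ ($O = 49 - 29 = 20$)
$\left(l + O\right) Z = \left(96 + 20\right) 142 = 116 \cdot 142 = 16472$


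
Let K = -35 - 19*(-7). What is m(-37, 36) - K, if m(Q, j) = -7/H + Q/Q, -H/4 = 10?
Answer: -3873/40 ≈ -96.825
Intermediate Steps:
H = -40 (H = -4*10 = -40)
m(Q, j) = 47/40 (m(Q, j) = -7/(-40) + Q/Q = -7*(-1/40) + 1 = 7/40 + 1 = 47/40)
K = 98 (K = -35 + 133 = 98)
m(-37, 36) - K = 47/40 - 1*98 = 47/40 - 98 = -3873/40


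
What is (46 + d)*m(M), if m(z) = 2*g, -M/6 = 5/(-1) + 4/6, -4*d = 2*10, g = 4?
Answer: 328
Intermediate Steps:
d = -5 (d = -10/2 = -1/4*20 = -5)
M = 26 (M = -6*(5/(-1) + 4/6) = -6*(5*(-1) + 4*(1/6)) = -6*(-5 + 2/3) = -6*(-13/3) = 26)
m(z) = 8 (m(z) = 2*4 = 8)
(46 + d)*m(M) = (46 - 5)*8 = 41*8 = 328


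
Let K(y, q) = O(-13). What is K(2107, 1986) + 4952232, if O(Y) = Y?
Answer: 4952219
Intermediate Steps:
K(y, q) = -13
K(2107, 1986) + 4952232 = -13 + 4952232 = 4952219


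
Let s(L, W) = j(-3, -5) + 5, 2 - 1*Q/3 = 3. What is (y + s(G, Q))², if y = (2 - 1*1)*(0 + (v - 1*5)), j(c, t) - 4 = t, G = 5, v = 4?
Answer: 9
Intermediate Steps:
j(c, t) = 4 + t
Q = -3 (Q = 6 - 3*3 = 6 - 9 = -3)
s(L, W) = 4 (s(L, W) = (4 - 5) + 5 = -1 + 5 = 4)
y = -1 (y = (2 - 1*1)*(0 + (4 - 1*5)) = (2 - 1)*(0 + (4 - 5)) = 1*(0 - 1) = 1*(-1) = -1)
(y + s(G, Q))² = (-1 + 4)² = 3² = 9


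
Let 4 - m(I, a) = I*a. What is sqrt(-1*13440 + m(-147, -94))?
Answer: I*sqrt(27254) ≈ 165.09*I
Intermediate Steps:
m(I, a) = 4 - I*a
sqrt(-1*13440 + m(-147, -94)) = sqrt(-1*13440 + (4 - 1*(-147)*(-94))) = sqrt(-13440 + (4 - 13818)) = sqrt(-13440 - 13814) = sqrt(-27254) = I*sqrt(27254)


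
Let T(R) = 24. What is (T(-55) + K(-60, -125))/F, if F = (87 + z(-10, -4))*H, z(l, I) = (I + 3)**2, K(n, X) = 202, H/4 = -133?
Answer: -113/23408 ≈ -0.0048274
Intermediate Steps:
H = -532 (H = 4*(-133) = -532)
z(l, I) = (3 + I)**2
F = -46816 (F = (87 + (3 - 4)**2)*(-532) = (87 + (-1)**2)*(-532) = (87 + 1)*(-532) = 88*(-532) = -46816)
(T(-55) + K(-60, -125))/F = (24 + 202)/(-46816) = 226*(-1/46816) = -113/23408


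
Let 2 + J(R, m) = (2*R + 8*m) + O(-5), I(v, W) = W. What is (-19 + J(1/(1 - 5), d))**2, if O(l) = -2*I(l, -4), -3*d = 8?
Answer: 43681/36 ≈ 1213.4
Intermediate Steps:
d = -8/3 (d = -1/3*8 = -8/3 ≈ -2.6667)
O(l) = 8 (O(l) = -2*(-4) = 8)
J(R, m) = 6 + 2*R + 8*m (J(R, m) = -2 + ((2*R + 8*m) + 8) = -2 + (8 + 2*R + 8*m) = 6 + 2*R + 8*m)
(-19 + J(1/(1 - 5), d))**2 = (-19 + (6 + 2/(1 - 5) + 8*(-8/3)))**2 = (-19 + (6 + 2/(-4) - 64/3))**2 = (-19 + (6 + 2*(-1/4) - 64/3))**2 = (-19 + (6 - 1/2 - 64/3))**2 = (-19 - 95/6)**2 = (-209/6)**2 = 43681/36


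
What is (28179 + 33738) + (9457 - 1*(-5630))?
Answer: 77004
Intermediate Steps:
(28179 + 33738) + (9457 - 1*(-5630)) = 61917 + (9457 + 5630) = 61917 + 15087 = 77004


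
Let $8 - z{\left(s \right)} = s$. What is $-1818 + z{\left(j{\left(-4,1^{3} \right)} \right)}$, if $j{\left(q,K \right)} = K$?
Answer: $-1811$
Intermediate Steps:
$z{\left(s \right)} = 8 - s$
$-1818 + z{\left(j{\left(-4,1^{3} \right)} \right)} = -1818 + \left(8 - 1^{3}\right) = -1818 + \left(8 - 1\right) = -1818 + 7 = -1811$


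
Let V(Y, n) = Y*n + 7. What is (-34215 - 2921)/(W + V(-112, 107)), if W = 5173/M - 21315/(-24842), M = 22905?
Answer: 21130607187360/6814368254029 ≈ 3.1009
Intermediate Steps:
V(Y, n) = 7 + Y*n
W = 616727741/569006010 (W = 5173/22905 - 21315/(-24842) = 5173*(1/22905) - 21315*(-1/24842) = 5173/22905 + 21315/24842 = 616727741/569006010 ≈ 1.0839)
(-34215 - 2921)/(W + V(-112, 107)) = (-34215 - 2921)/(616727741/569006010 + (7 - 112*107)) = -37136/(616727741/569006010 + (7 - 11984)) = -37136/(616727741/569006010 - 11977) = -37136/(-6814368254029/569006010) = -37136*(-569006010/6814368254029) = 21130607187360/6814368254029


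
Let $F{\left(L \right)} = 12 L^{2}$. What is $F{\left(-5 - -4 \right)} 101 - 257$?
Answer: $955$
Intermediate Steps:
$F{\left(-5 - -4 \right)} 101 - 257 = 12 \left(-5 - -4\right)^{2} \cdot 101 - 257 = 12 \left(-5 + 4\right)^{2} \cdot 101 - 257 = 12 \left(-1\right)^{2} \cdot 101 - 257 = 12 \cdot 1 \cdot 101 - 257 = 12 \cdot 101 - 257 = 1212 - 257 = 955$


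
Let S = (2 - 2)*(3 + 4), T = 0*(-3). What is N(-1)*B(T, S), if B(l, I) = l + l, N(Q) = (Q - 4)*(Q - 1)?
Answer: 0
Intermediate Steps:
N(Q) = (-1 + Q)*(-4 + Q) (N(Q) = (-4 + Q)*(-1 + Q) = (-1 + Q)*(-4 + Q))
T = 0
S = 0 (S = 0*7 = 0)
B(l, I) = 2*l
N(-1)*B(T, S) = (4 + (-1)² - 5*(-1))*(2*0) = (4 + 1 + 5)*0 = 10*0 = 0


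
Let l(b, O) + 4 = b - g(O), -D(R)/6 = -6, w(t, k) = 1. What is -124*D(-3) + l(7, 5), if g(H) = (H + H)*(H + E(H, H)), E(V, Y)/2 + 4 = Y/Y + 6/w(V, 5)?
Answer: -4571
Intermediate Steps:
E(V, Y) = 6 (E(V, Y) = -8 + 2*(Y/Y + 6/1) = -8 + 2*(1 + 6*1) = -8 + 2*(1 + 6) = -8 + 2*7 = -8 + 14 = 6)
D(R) = 36 (D(R) = -6*(-6) = 36)
g(H) = 2*H*(6 + H) (g(H) = (H + H)*(H + 6) = (2*H)*(6 + H) = 2*H*(6 + H))
l(b, O) = -4 + b - 2*O*(6 + O) (l(b, O) = -4 + (b - 2*O*(6 + O)) = -4 + b - 2*O*(6 + O))
-124*D(-3) + l(7, 5) = -124*36 + (-4 + 7 - 2*5*(6 + 5)) = -4464 + (-4 + 7 - 2*5*11) = -4464 + (-4 + 7 - 110) = -4464 - 107 = -4571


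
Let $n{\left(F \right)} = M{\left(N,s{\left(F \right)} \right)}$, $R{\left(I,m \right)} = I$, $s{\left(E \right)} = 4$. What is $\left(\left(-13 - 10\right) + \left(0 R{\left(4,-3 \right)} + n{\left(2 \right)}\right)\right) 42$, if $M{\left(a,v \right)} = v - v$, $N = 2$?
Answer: $-966$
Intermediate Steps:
$M{\left(a,v \right)} = 0$
$n{\left(F \right)} = 0$
$\left(\left(-13 - 10\right) + \left(0 R{\left(4,-3 \right)} + n{\left(2 \right)}\right)\right) 42 = \left(\left(-13 - 10\right) + \left(0 \cdot 4 + 0\right)\right) 42 = \left(\left(-13 - 10\right) + \left(0 + 0\right)\right) 42 = \left(-23 + 0\right) 42 = \left(-23\right) 42 = -966$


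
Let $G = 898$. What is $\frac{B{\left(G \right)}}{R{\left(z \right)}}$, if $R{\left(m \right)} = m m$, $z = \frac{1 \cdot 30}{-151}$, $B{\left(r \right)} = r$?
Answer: $\frac{10237649}{450} \approx 22750.0$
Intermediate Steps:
$z = - \frac{30}{151}$ ($z = 30 \left(- \frac{1}{151}\right) = - \frac{30}{151} \approx -0.19868$)
$R{\left(m \right)} = m^{2}$
$\frac{B{\left(G \right)}}{R{\left(z \right)}} = \frac{898}{\left(- \frac{30}{151}\right)^{2}} = \frac{898}{\frac{900}{22801}} = 898 \cdot \frac{22801}{900} = \frac{10237649}{450}$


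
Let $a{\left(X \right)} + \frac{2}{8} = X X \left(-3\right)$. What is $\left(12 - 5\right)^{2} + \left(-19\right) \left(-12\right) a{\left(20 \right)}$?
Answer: $-273608$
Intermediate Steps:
$a{\left(X \right)} = - \frac{1}{4} - 3 X^{2}$ ($a{\left(X \right)} = - \frac{1}{4} + X X \left(-3\right) = - \frac{1}{4} + X^{2} \left(-3\right) = - \frac{1}{4} - 3 X^{2}$)
$\left(12 - 5\right)^{2} + \left(-19\right) \left(-12\right) a{\left(20 \right)} = \left(12 - 5\right)^{2} + \left(-19\right) \left(-12\right) \left(- \frac{1}{4} - 3 \cdot 20^{2}\right) = 7^{2} + 228 \left(- \frac{1}{4} - 1200\right) = 49 + 228 \left(- \frac{1}{4} - 1200\right) = 49 + 228 \left(- \frac{4801}{4}\right) = 49 - 273657 = -273608$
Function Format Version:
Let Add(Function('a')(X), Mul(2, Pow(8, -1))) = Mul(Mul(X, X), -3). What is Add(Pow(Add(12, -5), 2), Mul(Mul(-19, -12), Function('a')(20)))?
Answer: -273608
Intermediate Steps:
Function('a')(X) = Add(Rational(-1, 4), Mul(-3, Pow(X, 2))) (Function('a')(X) = Add(Rational(-1, 4), Mul(Mul(X, X), -3)) = Add(Rational(-1, 4), Mul(Pow(X, 2), -3)) = Add(Rational(-1, 4), Mul(-3, Pow(X, 2))))
Add(Pow(Add(12, -5), 2), Mul(Mul(-19, -12), Function('a')(20))) = Add(Pow(Add(12, -5), 2), Mul(Mul(-19, -12), Add(Rational(-1, 4), Mul(-3, Pow(20, 2))))) = Add(Pow(7, 2), Mul(228, Add(Rational(-1, 4), Mul(-3, 400)))) = Add(49, Mul(228, Add(Rational(-1, 4), -1200))) = Add(49, Mul(228, Rational(-4801, 4))) = Add(49, -273657) = -273608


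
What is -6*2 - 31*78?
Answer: -2430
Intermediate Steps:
-6*2 - 31*78 = -12 - 2418 = -2430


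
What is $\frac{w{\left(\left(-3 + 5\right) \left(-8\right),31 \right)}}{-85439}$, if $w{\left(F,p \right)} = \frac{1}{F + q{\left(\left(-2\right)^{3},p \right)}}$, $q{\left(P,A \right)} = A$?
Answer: $- \frac{1}{1281585} \approx -7.8028 \cdot 10^{-7}$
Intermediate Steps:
$w{\left(F,p \right)} = \frac{1}{F + p}$
$\frac{w{\left(\left(-3 + 5\right) \left(-8\right),31 \right)}}{-85439} = \frac{1}{\left(\left(-3 + 5\right) \left(-8\right) + 31\right) \left(-85439\right)} = \frac{1}{2 \left(-8\right) + 31} \left(- \frac{1}{85439}\right) = \frac{1}{-16 + 31} \left(- \frac{1}{85439}\right) = \frac{1}{15} \left(- \frac{1}{85439}\right) = - \frac{1}{1281585}$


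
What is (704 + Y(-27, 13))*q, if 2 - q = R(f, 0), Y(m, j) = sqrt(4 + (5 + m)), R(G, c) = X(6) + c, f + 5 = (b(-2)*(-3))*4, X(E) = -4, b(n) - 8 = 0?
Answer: 4224 + 18*I*sqrt(2) ≈ 4224.0 + 25.456*I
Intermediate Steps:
b(n) = 8 (b(n) = 8 + 0 = 8)
f = -101 (f = -5 + (8*(-3))*4 = -5 - 24*4 = -5 - 96 = -101)
R(G, c) = -4 + c
Y(m, j) = sqrt(9 + m)
q = 6 (q = 2 - (-4 + 0) = 2 - 1*(-4) = 2 + 4 = 6)
(704 + Y(-27, 13))*q = (704 + sqrt(9 - 27))*6 = (704 + sqrt(-18))*6 = (704 + 3*I*sqrt(2))*6 = 4224 + 18*I*sqrt(2)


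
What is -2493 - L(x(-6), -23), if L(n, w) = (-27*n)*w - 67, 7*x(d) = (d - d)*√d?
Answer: -2426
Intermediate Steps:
x(d) = 0 (x(d) = ((d - d)*√d)/7 = (0*√d)/7 = (⅐)*0 = 0)
L(n, w) = -67 - 27*n*w (L(n, w) = -27*n*w - 67 = -67 - 27*n*w)
-2493 - L(x(-6), -23) = -2493 - (-67 - 27*0*(-23)) = -2493 - (-67 + 0) = -2493 - 1*(-67) = -2493 + 67 = -2426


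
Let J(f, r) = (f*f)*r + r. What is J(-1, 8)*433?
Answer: 6928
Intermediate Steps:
J(f, r) = r + r*f**2 (J(f, r) = f**2*r + r = r*f**2 + r = r + r*f**2)
J(-1, 8)*433 = (8*(1 + (-1)**2))*433 = (8*(1 + 1))*433 = (8*2)*433 = 16*433 = 6928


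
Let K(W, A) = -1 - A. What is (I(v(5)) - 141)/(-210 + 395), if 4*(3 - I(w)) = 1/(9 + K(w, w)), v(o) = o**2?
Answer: -9383/12580 ≈ -0.74587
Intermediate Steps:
I(w) = 3 - 1/(4*(8 - w)) (I(w) = 3 - 1/(4*(9 + (-1 - w))) = 3 - 1/(4*(8 - w)))
(I(v(5)) - 141)/(-210 + 395) = ((-95 + 12*5**2)/(4*(-8 + 5**2)) - 141)/(-210 + 395) = ((-95 + 12*25)/(4*(-8 + 25)) - 141)/185 = ((1/4)*(-95 + 300)/17 - 141)/185 = ((1/4)*(1/17)*205 - 141)/185 = (205/68 - 141)/185 = (1/185)*(-9383/68) = -9383/12580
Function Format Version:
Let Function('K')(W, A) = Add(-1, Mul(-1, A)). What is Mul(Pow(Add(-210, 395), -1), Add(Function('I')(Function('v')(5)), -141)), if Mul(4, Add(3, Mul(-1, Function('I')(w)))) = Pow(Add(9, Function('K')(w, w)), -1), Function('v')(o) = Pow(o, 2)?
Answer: Rational(-9383, 12580) ≈ -0.74587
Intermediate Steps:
Function('I')(w) = Add(3, Mul(Rational(-1, 4), Pow(Add(8, Mul(-1, w)), -1))) (Function('I')(w) = Add(3, Mul(Rational(-1, 4), Pow(Add(9, Add(-1, Mul(-1, w))), -1))) = Add(3, Mul(Rational(-1, 4), Pow(Add(8, Mul(-1, w)), -1))))
Mul(Pow(Add(-210, 395), -1), Add(Function('I')(Function('v')(5)), -141)) = Mul(Pow(Add(-210, 395), -1), Add(Mul(Rational(1, 4), Pow(Add(-8, Pow(5, 2)), -1), Add(-95, Mul(12, Pow(5, 2)))), -141)) = Mul(Pow(185, -1), Add(Mul(Rational(1, 4), Pow(Add(-8, 25), -1), Add(-95, Mul(12, 25))), -141)) = Mul(Rational(1, 185), Add(Mul(Rational(1, 4), Pow(17, -1), Add(-95, 300)), -141)) = Mul(Rational(1, 185), Add(Mul(Rational(1, 4), Rational(1, 17), 205), -141)) = Mul(Rational(1, 185), Add(Rational(205, 68), -141)) = Mul(Rational(1, 185), Rational(-9383, 68)) = Rational(-9383, 12580)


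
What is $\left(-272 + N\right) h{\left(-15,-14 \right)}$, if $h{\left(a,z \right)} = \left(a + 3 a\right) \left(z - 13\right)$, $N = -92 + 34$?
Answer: $-534600$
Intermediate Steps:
$N = -58$
$h{\left(a,z \right)} = 4 a \left(-13 + z\right)$
$\left(-272 + N\right) h{\left(-15,-14 \right)} = \left(-272 - 58\right) 4 \left(-15\right) \left(-13 - 14\right) = - 330 \cdot 4 \left(-15\right) \left(-27\right) = \left(-330\right) 1620 = -534600$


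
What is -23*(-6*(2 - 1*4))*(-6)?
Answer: 1656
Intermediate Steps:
-23*(-6*(2 - 1*4))*(-6) = -23*(-6*(2 - 4))*(-6) = -23*(-6*(-2))*(-6) = -276*(-6) = -23*(-72) = 1656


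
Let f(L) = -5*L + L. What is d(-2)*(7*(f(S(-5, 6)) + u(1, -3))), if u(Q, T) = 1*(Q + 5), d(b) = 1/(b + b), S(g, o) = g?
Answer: -91/2 ≈ -45.500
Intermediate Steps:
d(b) = 1/(2*b)
u(Q, T) = 5 + Q (u(Q, T) = 1*(5 + Q) = 5 + Q)
f(L) = -4*L
d(-2)*(7*(f(S(-5, 6)) + u(1, -3))) = ((½)/(-2))*(7*(-4*(-5) + (5 + 1))) = ((½)*(-½))*(7*(20 + 6)) = -7*26/4 = -¼*182 = -91/2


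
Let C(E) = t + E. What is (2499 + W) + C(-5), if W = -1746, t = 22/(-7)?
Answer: 5214/7 ≈ 744.86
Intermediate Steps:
t = -22/7 (t = 22*(-⅐) = -22/7 ≈ -3.1429)
C(E) = -22/7 + E
(2499 + W) + C(-5) = (2499 - 1746) + (-22/7 - 5) = 753 - 57/7 = 5214/7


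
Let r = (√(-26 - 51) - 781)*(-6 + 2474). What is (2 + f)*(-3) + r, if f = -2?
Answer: -1927508 + 2468*I*√77 ≈ -1.9275e+6 + 21657.0*I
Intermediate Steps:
r = -1927508 + 2468*I*√77 (r = (√(-77) - 781)*2468 = (I*√77 - 781)*2468 = (-781 + I*√77)*2468 = -1927508 + 2468*I*√77 ≈ -1.9275e+6 + 21657.0*I)
(2 + f)*(-3) + r = (2 - 2)*(-3) + (-1927508 + 2468*I*√77) = 0*(-3) + (-1927508 + 2468*I*√77) = 0 + (-1927508 + 2468*I*√77) = -1927508 + 2468*I*√77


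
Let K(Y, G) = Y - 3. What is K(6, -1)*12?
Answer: 36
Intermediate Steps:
K(Y, G) = -3 + Y
K(6, -1)*12 = (-3 + 6)*12 = 3*12 = 36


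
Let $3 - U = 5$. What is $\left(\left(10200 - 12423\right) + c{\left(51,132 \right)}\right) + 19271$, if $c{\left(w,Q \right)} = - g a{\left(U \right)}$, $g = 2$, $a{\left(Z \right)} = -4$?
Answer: $17056$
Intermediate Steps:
$U = -2$ ($U = 3 - 5 = -2$)
$c{\left(w,Q \right)} = 8$ ($c{\left(w,Q \right)} = \left(-1\right) 2 \left(-4\right) = \left(-2\right) \left(-4\right) = 8$)
$\left(\left(10200 - 12423\right) + c{\left(51,132 \right)}\right) + 19271 = \left(\left(10200 - 12423\right) + 8\right) + 19271 = \left(-2223 + 8\right) + 19271 = -2215 + 19271 = 17056$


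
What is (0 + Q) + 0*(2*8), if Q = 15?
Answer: 15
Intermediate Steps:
(0 + Q) + 0*(2*8) = (0 + 15) + 0*(2*8) = 15 + 0*16 = 15 + 0 = 15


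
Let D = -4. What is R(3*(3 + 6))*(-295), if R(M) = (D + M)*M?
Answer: -183195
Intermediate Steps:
R(M) = M*(-4 + M) (R(M) = (-4 + M)*M = M*(-4 + M))
R(3*(3 + 6))*(-295) = ((3*(3 + 6))*(-4 + 3*(3 + 6)))*(-295) = ((3*9)*(-4 + 3*9))*(-295) = (27*(-4 + 27))*(-295) = (27*23)*(-295) = 621*(-295) = -183195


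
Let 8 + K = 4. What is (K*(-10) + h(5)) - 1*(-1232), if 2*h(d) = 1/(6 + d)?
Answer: 27985/22 ≈ 1272.0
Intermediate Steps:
K = -4 (K = -8 + 4 = -4)
h(d) = 1/(2*(6 + d))
(K*(-10) + h(5)) - 1*(-1232) = (-4*(-10) + 1/(2*(6 + 5))) - 1*(-1232) = (40 + (½)/11) + 1232 = (40 + (½)*(1/11)) + 1232 = (40 + 1/22) + 1232 = 881/22 + 1232 = 27985/22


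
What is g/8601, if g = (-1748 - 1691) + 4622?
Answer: 1183/8601 ≈ 0.13754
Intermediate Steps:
g = 1183 (g = -3439 + 4622 = 1183)
g/8601 = 1183/8601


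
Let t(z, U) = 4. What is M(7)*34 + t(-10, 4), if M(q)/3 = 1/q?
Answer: 130/7 ≈ 18.571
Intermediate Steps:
M(q) = 3/q
M(7)*34 + t(-10, 4) = (3/7)*34 + 4 = 102/7 + 4 = 130/7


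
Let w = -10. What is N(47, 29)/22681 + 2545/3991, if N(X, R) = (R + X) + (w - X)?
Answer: 57798974/90519871 ≈ 0.63852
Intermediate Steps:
N(X, R) = -10 + R (N(X, R) = (R + X) + (-10 - X) = -10 + R)
N(47, 29)/22681 + 2545/3991 = (-10 + 29)/22681 + 2545/3991 = 19*(1/22681) + 2545*(1/3991) = 19/22681 + 2545/3991 = 57798974/90519871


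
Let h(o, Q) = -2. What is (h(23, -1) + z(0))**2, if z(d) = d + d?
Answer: 4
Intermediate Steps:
z(d) = 2*d
(h(23, -1) + z(0))**2 = (-2 + 2*0)**2 = (-2 + 0)**2 = (-2)**2 = 4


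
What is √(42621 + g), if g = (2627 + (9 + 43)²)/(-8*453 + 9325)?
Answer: 6*√38479794557/5701 ≈ 206.45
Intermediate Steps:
g = 5331/5701 (g = (2627 + 52²)/(-3624 + 9325) = (2627 + 2704)/5701 = 5331*(1/5701) = 5331/5701 ≈ 0.93510)
√(42621 + g) = √(42621 + 5331/5701) = √(242987652/5701) = 6*√38479794557/5701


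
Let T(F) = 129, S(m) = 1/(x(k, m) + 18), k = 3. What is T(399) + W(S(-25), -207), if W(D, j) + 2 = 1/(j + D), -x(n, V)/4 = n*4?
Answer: 788767/6211 ≈ 127.00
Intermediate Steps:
x(n, V) = -16*n (x(n, V) = -4*n*4 = -16*n)
S(m) = -1/30 (S(m) = 1/(-16*3 + 18) = 1/(-48 + 18) = 1/(-30) = -1/30)
W(D, j) = -2 + 1/(D + j) (W(D, j) = -2 + 1/(j + D) = -2 + 1/(D + j))
T(399) + W(S(-25), -207) = 129 + (1 - 2*(-1/30) - 2*(-207))/(-1/30 - 207) = 129 + (1 + 1/15 + 414)/(-6211/30) = 129 - 30/6211*6226/15 = 129 - 12452/6211 = 788767/6211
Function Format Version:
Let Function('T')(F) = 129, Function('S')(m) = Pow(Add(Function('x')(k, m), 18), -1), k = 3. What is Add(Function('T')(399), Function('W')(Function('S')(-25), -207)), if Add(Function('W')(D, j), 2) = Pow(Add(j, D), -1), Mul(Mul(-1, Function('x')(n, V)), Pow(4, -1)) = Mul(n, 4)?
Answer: Rational(788767, 6211) ≈ 127.00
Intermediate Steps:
Function('x')(n, V) = Mul(-16, n) (Function('x')(n, V) = Mul(-4, Mul(n, 4)) = Mul(-4, Mul(4, n)) = Mul(-16, n))
Function('S')(m) = Rational(-1, 30) (Function('S')(m) = Pow(Add(Mul(-16, 3), 18), -1) = Pow(Add(-48, 18), -1) = Pow(-30, -1) = Rational(-1, 30))
Function('W')(D, j) = Add(-2, Pow(Add(D, j), -1)) (Function('W')(D, j) = Add(-2, Pow(Add(j, D), -1)) = Add(-2, Pow(Add(D, j), -1)))
Add(Function('T')(399), Function('W')(Function('S')(-25), -207)) = Add(129, Mul(Pow(Add(Rational(-1, 30), -207), -1), Add(1, Mul(-2, Rational(-1, 30)), Mul(-2, -207)))) = Add(129, Mul(Pow(Rational(-6211, 30), -1), Add(1, Rational(1, 15), 414))) = Add(129, Mul(Rational(-30, 6211), Rational(6226, 15))) = Add(129, Rational(-12452, 6211)) = Rational(788767, 6211)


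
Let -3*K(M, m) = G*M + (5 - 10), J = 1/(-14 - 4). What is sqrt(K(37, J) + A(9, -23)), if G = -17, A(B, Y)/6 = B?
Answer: 2*sqrt(597)/3 ≈ 16.289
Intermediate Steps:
A(B, Y) = 6*B
J = -1/18 (J = 1/(-18) = -1/18 ≈ -0.055556)
K(M, m) = 5/3 + 17*M/3 (K(M, m) = -(-17*M + (5 - 10))/3 = -(-17*M - 5)/3 = -(-5 - 17*M)/3 = 5/3 + 17*M/3)
sqrt(K(37, J) + A(9, -23)) = sqrt((5/3 + (17/3)*37) + 6*9) = sqrt((5/3 + 629/3) + 54) = sqrt(634/3 + 54) = sqrt(796/3) = 2*sqrt(597)/3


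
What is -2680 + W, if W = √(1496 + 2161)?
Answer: -2680 + √3657 ≈ -2619.5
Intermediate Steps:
W = √3657 ≈ 60.473
-2680 + W = -2680 + √3657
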